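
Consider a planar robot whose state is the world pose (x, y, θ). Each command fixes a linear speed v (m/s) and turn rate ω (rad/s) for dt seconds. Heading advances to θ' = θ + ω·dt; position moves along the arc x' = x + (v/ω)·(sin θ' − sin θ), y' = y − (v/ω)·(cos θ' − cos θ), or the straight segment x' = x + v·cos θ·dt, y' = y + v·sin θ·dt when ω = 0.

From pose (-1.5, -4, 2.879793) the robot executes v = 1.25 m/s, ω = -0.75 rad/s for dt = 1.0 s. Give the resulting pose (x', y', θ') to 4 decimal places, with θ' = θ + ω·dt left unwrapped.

θ' = 2.8798 + -0.75·1.0 = 2.1298
R = v/ω = 1.25/-0.75 = -1.6667
x' = -1.5 + -1.6667·(sin 2.1298 − sin 2.8798) = -2.4816
y' = -4 − -1.6667·(cos 2.1298 − cos 2.8798) = -3.2740

(-2.4816, -3.2740, 2.1298)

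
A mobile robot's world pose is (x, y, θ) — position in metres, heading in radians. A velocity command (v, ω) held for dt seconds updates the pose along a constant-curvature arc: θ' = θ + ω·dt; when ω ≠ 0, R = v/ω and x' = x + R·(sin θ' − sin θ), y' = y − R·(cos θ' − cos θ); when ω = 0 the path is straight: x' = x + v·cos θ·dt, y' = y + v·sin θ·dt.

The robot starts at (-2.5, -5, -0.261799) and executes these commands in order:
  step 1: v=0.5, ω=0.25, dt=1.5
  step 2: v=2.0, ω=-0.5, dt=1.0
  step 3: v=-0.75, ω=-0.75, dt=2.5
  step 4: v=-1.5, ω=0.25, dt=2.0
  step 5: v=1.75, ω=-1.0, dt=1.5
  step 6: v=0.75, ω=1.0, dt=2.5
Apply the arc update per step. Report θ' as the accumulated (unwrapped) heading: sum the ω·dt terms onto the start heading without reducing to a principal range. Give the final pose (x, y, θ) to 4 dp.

step 1: θ'=0.1132 (R=2.0000) → pose (-1.7564, -5.0553, 0.1132)
step 2: θ'=-0.3868 (R=-4.0000) → pose (0.2043, -5.3253, -0.3868)
step 3: θ'=-2.2618 (R=1.0000) → pose (-0.1891, -3.7618, -2.2618)
step 4: θ'=-1.7618 (R=-6.0000) → pose (1.0782, -1.0770, -1.7618)
step 5: θ'=-3.2618 (R=-1.7500) → pose (-0.8499, -2.4822, -3.2618)
step 6: θ'=-0.7618 (R=0.7500) → pose (-1.4575, -3.7695, -0.7618)

(-1.4575, -3.7695, -0.7618)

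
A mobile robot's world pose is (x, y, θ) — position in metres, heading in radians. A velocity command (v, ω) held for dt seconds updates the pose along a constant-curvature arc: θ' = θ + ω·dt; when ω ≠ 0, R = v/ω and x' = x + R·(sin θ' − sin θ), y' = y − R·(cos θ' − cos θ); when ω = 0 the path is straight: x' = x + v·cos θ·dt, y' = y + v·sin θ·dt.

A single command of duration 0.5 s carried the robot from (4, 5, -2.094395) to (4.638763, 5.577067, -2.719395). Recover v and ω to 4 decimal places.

v = -1.7500, ω = -1.2500

Δθ = -2.719395 − -2.094395 = -0.625000
ω = Δθ/dt = -0.625000/0.5 = -1.2500
R = Δx/(sin θ' − sin θ) = 1.4000
v = R·ω = 1.4000·-1.2500 = -1.7500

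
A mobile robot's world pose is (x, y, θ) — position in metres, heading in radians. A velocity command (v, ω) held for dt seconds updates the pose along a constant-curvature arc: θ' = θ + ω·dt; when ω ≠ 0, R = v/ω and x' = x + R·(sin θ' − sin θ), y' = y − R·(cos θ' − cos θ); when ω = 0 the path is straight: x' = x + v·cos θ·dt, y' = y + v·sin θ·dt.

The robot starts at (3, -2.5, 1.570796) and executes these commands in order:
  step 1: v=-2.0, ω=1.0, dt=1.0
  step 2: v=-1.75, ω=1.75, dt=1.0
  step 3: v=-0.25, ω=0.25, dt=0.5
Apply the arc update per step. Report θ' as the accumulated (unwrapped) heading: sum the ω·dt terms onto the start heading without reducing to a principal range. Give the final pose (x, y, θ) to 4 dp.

(5.4244, -3.6049, 4.4458)

step 1: θ'=2.5708 (R=-2.0000) → pose (3.9194, -4.1829, 2.5708)
step 2: θ'=4.3208 (R=-1.0000) → pose (5.3840, -3.7231, 4.3208)
step 3: θ'=4.4458 (R=-1.0000) → pose (5.4244, -3.6049, 4.4458)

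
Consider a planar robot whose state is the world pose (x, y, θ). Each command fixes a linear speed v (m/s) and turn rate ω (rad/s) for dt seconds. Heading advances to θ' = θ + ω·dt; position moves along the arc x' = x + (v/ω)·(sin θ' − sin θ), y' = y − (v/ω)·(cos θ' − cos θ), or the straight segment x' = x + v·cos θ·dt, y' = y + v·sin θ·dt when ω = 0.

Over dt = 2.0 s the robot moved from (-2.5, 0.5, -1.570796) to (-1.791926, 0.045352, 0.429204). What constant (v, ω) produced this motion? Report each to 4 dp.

v = 0.5000, ω = 1.0000

Δθ = 0.429204 − -1.570796 = 2.000000
ω = Δθ/dt = 2.000000/2.0 = 1.0000
R = Δx/(sin θ' − sin θ) = 0.5000
v = R·ω = 0.5000·1.0000 = 0.5000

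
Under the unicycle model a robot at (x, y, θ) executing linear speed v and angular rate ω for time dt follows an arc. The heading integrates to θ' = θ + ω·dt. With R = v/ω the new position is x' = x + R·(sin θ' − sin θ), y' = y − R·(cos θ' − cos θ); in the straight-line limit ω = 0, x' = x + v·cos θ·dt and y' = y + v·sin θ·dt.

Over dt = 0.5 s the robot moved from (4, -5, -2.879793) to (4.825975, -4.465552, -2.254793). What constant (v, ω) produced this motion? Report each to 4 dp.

v = -2.0000, ω = 1.2500

Δθ = -2.254793 − -2.879793 = 0.625000
ω = Δθ/dt = 0.625000/0.5 = 1.2500
R = Δx/(sin θ' − sin θ) = -1.6000
v = R·ω = -1.6000·1.2500 = -2.0000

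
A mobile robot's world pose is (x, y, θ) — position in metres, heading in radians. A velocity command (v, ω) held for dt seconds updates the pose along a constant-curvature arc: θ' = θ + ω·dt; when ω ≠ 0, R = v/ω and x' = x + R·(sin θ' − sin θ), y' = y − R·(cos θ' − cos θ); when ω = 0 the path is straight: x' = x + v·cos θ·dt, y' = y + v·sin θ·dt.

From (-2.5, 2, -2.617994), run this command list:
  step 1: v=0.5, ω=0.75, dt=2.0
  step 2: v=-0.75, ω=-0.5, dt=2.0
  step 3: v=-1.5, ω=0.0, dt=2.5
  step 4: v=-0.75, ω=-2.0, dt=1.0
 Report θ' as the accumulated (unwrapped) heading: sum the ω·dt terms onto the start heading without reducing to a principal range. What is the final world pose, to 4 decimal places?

(-0.1163, 5.7850, -4.1180)

step 1: θ'=-1.1180 (R=0.6667) → pose (-2.7661, 1.1310, -1.1180)
step 2: θ'=-2.1180 (R=1.5000) → pose (-2.6983, 2.5677, -2.1180)
step 3: θ'=-2.1180 (straight) → pose (-0.7472, 5.7701, -2.1180)
step 4: θ'=-4.1180 (R=0.3750) → pose (-0.1163, 5.7850, -4.1180)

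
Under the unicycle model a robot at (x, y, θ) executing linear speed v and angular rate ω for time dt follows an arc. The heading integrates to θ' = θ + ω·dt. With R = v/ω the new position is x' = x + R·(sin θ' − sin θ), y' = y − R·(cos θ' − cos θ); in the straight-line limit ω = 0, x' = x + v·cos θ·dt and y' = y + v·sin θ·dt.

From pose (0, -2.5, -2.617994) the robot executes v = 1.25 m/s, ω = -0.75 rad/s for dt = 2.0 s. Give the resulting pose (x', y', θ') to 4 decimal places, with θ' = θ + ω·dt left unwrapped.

(-2.2141, -1.9900, -4.1180)

θ' = -2.6180 + -0.75·2.0 = -4.1180
R = v/ω = 1.25/-0.75 = -1.6667
x' = 0 + -1.6667·(sin -4.1180 − sin -2.6180) = -2.2141
y' = -2.5 − -1.6667·(cos -4.1180 − cos -2.6180) = -1.9900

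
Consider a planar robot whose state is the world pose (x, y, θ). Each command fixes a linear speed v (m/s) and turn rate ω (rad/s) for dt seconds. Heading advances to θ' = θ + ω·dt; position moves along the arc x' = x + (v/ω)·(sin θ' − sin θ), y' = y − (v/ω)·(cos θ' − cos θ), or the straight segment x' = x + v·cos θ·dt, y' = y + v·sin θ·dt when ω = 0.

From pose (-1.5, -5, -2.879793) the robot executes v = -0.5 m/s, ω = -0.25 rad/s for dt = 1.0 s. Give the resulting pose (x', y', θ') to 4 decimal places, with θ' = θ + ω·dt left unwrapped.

θ' = -2.8798 + -0.25·1.0 = -3.1298
R = v/ω = -0.5/-0.25 = 2.0000
x' = -1.5 + 2.0000·(sin -3.1298 − sin -2.8798) = -1.0060
y' = -5 − 2.0000·(cos -3.1298 − cos -2.8798) = -4.9320

(-1.0060, -4.9320, -3.1298)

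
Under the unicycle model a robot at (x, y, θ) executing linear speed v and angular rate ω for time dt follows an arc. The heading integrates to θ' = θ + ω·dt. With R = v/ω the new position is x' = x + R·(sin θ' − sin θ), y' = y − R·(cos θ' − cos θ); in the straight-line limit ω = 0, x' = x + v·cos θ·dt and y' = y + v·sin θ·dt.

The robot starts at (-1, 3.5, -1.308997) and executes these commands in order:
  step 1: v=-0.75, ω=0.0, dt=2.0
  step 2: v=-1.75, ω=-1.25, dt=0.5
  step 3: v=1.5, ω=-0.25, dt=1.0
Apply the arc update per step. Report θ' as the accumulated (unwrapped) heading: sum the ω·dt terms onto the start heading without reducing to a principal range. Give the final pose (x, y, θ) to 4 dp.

(-2.0463, 4.4873, -2.1840)

step 1: θ'=-1.3090 (straight) → pose (-1.3882, 4.9489, -1.3090)
step 2: θ'=-1.9340 (R=1.4000) → pose (-1.3446, 5.8086, -1.9340)
step 3: θ'=-2.1840 (R=-6.0000) → pose (-2.0463, 4.4873, -2.1840)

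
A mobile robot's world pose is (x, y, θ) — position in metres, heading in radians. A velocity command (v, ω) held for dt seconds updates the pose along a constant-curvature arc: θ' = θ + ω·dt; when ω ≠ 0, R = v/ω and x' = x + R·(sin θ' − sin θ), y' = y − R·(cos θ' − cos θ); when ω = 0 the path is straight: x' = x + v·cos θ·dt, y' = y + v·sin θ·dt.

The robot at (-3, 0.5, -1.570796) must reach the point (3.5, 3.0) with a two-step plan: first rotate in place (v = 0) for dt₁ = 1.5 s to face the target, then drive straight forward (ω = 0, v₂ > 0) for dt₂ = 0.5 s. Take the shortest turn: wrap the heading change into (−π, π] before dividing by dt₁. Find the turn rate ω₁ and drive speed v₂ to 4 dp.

ω₁ = 1.2920, v₂ = 13.9284

heading to target = atan2(3−0.5, 3.5−-3) = 0.3672
Δθ = wrap(0.3672 − -1.5708) = 1.9380; ω₁ = Δθ/dt₁ = 1.2920
distance = √((3.5−-3)² + (3−0.5)²) = 6.9642; v₂ = distance/dt₂ = 13.9284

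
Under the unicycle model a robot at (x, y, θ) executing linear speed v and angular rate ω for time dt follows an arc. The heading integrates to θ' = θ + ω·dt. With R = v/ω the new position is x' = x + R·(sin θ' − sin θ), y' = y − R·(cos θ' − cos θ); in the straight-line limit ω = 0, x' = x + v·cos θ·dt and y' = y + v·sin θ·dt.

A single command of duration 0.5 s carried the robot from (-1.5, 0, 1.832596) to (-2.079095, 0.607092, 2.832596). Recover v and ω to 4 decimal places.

v = 1.7500, ω = 2.0000

Δθ = 2.832596 − 1.832596 = 1.000000
ω = Δθ/dt = 1.000000/0.5 = 2.0000
R = −Δy/(cos θ' − cos θ) = 0.8750
v = R·ω = 0.8750·2.0000 = 1.7500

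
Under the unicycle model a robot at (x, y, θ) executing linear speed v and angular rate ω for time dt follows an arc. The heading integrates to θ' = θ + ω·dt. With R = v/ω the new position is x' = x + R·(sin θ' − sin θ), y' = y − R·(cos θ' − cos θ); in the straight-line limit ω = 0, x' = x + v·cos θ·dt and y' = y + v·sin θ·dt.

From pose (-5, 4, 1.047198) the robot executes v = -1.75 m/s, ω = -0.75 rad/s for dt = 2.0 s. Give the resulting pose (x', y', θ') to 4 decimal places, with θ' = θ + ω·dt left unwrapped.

θ' = 1.0472 + -0.75·2.0 = -0.4528
R = v/ω = -1.75/-0.75 = 2.3333
x' = -5 + 2.3333·(sin -0.4528 − sin 1.0472) = -8.0415
y' = 4 − 2.3333·(cos -0.4528 − cos 1.0472) = 3.0685

(-8.0415, 3.0685, -0.4528)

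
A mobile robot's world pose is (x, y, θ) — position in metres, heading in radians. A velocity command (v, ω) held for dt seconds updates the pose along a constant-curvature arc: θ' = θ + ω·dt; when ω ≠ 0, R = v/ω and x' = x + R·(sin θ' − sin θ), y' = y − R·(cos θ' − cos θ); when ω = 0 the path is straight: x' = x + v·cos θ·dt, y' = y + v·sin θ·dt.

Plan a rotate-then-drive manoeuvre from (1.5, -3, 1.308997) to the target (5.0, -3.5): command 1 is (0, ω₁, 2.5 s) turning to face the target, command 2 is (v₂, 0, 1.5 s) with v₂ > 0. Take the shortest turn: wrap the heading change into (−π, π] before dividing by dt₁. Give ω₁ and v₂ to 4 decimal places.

heading to target = atan2(-3.5−-3, 5−1.5) = -0.1419
Δθ = wrap(-0.1419 − 1.3090) = -1.4509; ω₁ = Δθ/dt₁ = -0.5804
distance = √((5−1.5)² + (-3.5−-3)²) = 3.5355; v₂ = distance/dt₂ = 2.3570

ω₁ = -0.5804, v₂ = 2.3570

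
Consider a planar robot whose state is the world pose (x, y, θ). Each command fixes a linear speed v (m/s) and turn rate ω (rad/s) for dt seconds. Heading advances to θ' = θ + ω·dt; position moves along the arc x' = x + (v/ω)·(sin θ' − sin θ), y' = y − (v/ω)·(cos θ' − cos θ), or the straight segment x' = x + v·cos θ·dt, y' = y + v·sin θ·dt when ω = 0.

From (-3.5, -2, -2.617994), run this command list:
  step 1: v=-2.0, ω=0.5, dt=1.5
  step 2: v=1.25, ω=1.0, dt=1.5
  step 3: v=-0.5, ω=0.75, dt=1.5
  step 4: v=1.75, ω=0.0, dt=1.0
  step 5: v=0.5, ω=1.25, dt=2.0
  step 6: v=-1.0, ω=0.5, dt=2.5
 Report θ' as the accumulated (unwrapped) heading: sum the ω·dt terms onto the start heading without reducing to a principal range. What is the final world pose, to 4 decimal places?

(1.0515, 2.0916, 4.5070)

step 1: θ'=-1.8680 (R=-4.0000) → pose (-1.6754, 0.2927, -1.8680)
step 2: θ'=-0.3680 (R=1.2500) → pose (-0.9298, -1.2396, -0.3680)
step 3: θ'=0.7570 (R=-0.6667) → pose (-1.6275, -1.3771, 0.7570)
step 4: θ'=0.7570 (straight) → pose (-0.3554, -0.1753, 0.7570)
step 5: θ'=3.2570 (R=0.4000) → pose (-0.6762, 0.5128, 3.2570)
step 6: θ'=4.5070 (R=-2.0000) → pose (1.0515, 2.0916, 4.5070)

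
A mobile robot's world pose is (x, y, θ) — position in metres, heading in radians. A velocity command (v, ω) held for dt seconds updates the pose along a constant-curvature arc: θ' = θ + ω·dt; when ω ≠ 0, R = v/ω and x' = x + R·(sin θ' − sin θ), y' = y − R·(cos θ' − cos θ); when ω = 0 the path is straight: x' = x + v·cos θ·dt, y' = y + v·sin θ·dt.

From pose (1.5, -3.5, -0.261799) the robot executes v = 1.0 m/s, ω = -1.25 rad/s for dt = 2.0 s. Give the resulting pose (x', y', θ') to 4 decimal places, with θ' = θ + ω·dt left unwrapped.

θ' = -0.2618 + -1.25·2.0 = -2.7618
R = v/ω = 1.0/-1.25 = -0.8000
x' = 1.5 + -0.8000·(sin -2.7618 − sin -0.2618) = 1.5895
y' = -3.5 − -0.8000·(cos -2.7618 − cos -0.2618) = -5.0157

(1.5895, -5.0157, -2.7618)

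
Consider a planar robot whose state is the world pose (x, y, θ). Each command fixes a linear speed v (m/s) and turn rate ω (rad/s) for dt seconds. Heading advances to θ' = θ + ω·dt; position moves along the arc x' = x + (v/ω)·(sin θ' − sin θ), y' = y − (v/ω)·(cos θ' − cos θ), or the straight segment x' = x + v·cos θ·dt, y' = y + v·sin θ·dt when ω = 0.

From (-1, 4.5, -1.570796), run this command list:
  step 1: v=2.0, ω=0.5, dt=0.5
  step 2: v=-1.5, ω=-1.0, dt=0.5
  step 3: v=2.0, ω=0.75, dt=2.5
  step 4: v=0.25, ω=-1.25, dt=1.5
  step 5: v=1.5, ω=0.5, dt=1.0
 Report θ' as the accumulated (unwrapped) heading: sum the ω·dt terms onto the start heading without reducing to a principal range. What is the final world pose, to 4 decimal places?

step 1: θ'=-1.3208 (R=4.0000) → pose (-0.8756, 3.5104, -1.3208)
step 2: θ'=-1.8208 (R=1.5000) → pose (-0.8756, 4.2526, -1.8208)
step 3: θ'=0.0542 (R=2.6667) → pose (1.8526, 0.9301, 0.0542)
step 4: θ'=-1.8208 (R=-0.2000) → pose (2.0572, 0.6809, -1.8208)
step 5: θ'=-1.3208 (R=3.0000) → pose (2.0572, -0.8035, -1.3208)

(2.0572, -0.8035, -1.3208)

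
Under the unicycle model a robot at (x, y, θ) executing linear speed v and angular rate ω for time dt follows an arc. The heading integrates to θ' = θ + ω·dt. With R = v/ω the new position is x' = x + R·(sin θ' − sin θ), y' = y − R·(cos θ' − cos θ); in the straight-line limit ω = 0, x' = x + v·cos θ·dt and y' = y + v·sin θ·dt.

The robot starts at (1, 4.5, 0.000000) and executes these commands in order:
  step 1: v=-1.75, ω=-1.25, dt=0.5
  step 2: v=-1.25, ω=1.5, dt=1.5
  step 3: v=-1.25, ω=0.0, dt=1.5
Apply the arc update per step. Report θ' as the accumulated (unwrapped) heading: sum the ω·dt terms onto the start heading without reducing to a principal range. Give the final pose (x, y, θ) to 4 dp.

step 1: θ'=-0.6250 (R=1.4000) → pose (0.1809, 4.7647, -0.6250)
step 2: θ'=1.6250 (R=-0.8333) → pose (-1.1388, 4.0437, 1.6250)
step 3: θ'=1.6250 (straight) → pose (-1.0372, 2.1715, 1.6250)

(-1.0372, 2.1715, 1.6250)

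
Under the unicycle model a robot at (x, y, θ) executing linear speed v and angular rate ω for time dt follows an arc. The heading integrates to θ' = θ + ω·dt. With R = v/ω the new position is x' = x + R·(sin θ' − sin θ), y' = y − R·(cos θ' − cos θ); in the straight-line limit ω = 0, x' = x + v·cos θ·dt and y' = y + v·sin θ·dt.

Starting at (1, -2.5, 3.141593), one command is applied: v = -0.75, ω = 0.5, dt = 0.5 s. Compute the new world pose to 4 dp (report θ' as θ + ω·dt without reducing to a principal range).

θ' = 3.1416 + 0.5·0.5 = 3.3916
R = v/ω = -0.75/0.5 = -1.5000
x' = 1 + -1.5000·(sin 3.3916 − sin 3.1416) = 1.3711
y' = -2.5 − -1.5000·(cos 3.3916 − cos 3.1416) = -2.4534

(1.3711, -2.4534, 3.3916)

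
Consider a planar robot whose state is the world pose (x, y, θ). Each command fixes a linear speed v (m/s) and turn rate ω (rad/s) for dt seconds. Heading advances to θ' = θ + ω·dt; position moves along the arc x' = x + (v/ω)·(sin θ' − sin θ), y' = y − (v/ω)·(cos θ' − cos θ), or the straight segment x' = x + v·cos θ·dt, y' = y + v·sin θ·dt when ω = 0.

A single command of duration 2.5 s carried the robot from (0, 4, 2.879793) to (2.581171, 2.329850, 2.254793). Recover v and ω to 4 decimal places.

Δθ = 2.254793 − 2.879793 = -0.625000
ω = Δθ/dt = -0.625000/2.5 = -0.2500
R = Δx/(sin θ' − sin θ) = 5.0000
v = R·ω = 5.0000·-0.2500 = -1.2500

v = -1.2500, ω = -0.2500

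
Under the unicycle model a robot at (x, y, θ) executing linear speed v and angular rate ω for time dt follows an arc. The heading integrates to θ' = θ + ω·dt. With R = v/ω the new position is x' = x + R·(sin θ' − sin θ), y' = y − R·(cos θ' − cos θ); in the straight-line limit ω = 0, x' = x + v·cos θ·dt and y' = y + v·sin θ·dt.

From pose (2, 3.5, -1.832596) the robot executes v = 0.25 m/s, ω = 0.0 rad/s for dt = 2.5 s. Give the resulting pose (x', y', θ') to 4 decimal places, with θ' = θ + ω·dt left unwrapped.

θ' = -1.8326 + 0.0·2.5 = -1.8326
ω = 0 → straight: x' = 2 + 0.25·cos(-1.8326)·2.5 = 1.8382
y' = 3.5 + 0.25·sin(-1.8326)·2.5 = 2.8963

(1.8382, 2.8963, -1.8326)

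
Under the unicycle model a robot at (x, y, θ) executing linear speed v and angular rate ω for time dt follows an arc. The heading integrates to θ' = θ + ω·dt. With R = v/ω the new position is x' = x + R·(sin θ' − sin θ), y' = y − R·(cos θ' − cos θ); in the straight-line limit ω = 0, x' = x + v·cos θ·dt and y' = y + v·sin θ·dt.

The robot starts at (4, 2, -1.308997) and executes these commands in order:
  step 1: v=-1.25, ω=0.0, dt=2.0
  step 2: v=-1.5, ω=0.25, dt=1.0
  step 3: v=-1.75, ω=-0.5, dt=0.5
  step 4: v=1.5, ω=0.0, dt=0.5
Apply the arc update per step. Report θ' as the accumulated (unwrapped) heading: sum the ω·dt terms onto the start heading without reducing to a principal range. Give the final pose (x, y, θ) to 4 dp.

step 1: θ'=-1.3090 (straight) → pose (3.3530, 4.4148, -1.3090)
step 2: θ'=-1.0590 (R=-6.0000) → pose (2.7886, 5.8004, -1.0590)
step 3: θ'=-1.3090 (R=3.5000) → pose (2.4594, 6.6086, -1.3090)
step 4: θ'=-1.3090 (straight) → pose (2.6535, 5.8842, -1.3090)

(2.6535, 5.8842, -1.3090)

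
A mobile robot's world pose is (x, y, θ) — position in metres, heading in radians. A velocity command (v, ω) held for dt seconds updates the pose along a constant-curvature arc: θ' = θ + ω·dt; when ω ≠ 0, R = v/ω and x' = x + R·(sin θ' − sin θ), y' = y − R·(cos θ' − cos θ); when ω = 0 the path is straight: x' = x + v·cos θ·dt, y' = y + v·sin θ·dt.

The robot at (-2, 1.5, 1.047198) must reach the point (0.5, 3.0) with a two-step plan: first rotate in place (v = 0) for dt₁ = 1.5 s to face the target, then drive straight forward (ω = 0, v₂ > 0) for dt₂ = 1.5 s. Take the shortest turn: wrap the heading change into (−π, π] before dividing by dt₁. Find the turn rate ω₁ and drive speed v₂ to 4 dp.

ω₁ = -0.3379, v₂ = 1.9437

heading to target = atan2(3−1.5, 0.5−-2) = 0.5404
Δθ = wrap(0.5404 − 1.0472) = -0.5068; ω₁ = Δθ/dt₁ = -0.3379
distance = √((0.5−-2)² + (3−1.5)²) = 2.9155; v₂ = distance/dt₂ = 1.9437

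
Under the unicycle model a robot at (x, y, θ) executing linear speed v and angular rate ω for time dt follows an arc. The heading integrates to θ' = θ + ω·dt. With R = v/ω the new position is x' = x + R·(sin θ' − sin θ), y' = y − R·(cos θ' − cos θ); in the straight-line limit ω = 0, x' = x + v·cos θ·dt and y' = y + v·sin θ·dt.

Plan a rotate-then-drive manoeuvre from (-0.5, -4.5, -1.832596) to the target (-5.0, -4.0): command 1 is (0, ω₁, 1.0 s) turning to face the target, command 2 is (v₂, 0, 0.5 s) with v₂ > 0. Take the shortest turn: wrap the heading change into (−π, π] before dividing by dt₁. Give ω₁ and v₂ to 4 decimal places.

ω₁ = -1.4197, v₂ = 9.0554

heading to target = atan2(-4−-4.5, -5−-0.5) = 3.0309
Δθ = wrap(3.0309 − -1.8326) = -1.4197; ω₁ = Δθ/dt₁ = -1.4197
distance = √((-5−-0.5)² + (-4−-4.5)²) = 4.5277; v₂ = distance/dt₂ = 9.0554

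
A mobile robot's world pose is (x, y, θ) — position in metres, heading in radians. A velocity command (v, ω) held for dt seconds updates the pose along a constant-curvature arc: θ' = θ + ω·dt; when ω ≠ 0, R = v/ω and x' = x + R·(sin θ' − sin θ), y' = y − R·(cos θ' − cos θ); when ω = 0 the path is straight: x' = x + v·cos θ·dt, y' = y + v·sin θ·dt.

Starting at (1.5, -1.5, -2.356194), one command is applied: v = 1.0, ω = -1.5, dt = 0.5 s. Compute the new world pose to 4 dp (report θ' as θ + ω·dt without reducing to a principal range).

(1.0522, -1.6948, -3.1062)

θ' = -2.3562 + -1.5·0.5 = -3.1062
R = v/ω = 1.0/-1.5 = -0.6667
x' = 1.5 + -0.6667·(sin -3.1062 − sin -2.3562) = 1.0522
y' = -1.5 − -0.6667·(cos -3.1062 − cos -2.3562) = -1.6948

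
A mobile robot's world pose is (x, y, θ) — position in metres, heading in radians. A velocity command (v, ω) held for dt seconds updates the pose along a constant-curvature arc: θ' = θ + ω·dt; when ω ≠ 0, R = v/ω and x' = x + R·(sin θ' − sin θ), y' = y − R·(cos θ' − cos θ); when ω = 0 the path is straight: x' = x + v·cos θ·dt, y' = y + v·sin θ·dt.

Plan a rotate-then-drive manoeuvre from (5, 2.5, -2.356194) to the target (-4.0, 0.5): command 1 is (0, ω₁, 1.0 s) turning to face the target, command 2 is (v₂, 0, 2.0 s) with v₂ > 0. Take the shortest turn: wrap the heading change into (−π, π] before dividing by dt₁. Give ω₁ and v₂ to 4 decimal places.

ω₁ = -0.5667, v₂ = 4.6098

heading to target = atan2(0.5−2.5, -4−5) = -2.9229
Δθ = wrap(-2.9229 − -2.3562) = -0.5667; ω₁ = Δθ/dt₁ = -0.5667
distance = √((-4−5)² + (0.5−2.5)²) = 9.2195; v₂ = distance/dt₂ = 4.6098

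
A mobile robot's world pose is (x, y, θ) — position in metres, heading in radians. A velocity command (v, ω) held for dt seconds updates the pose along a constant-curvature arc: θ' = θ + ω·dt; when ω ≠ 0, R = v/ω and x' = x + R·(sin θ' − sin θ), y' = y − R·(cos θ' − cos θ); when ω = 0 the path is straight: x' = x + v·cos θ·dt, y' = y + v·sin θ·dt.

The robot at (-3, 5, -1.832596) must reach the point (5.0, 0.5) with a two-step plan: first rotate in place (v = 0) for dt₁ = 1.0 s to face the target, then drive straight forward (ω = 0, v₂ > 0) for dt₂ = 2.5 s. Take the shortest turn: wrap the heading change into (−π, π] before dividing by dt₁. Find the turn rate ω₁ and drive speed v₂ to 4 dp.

ω₁ = 1.3202, v₂ = 3.6715

heading to target = atan2(0.5−5, 5−-3) = -0.5124
Δθ = wrap(-0.5124 − -1.8326) = 1.3202; ω₁ = Δθ/dt₁ = 1.3202
distance = √((5−-3)² + (0.5−5)²) = 9.1788; v₂ = distance/dt₂ = 3.6715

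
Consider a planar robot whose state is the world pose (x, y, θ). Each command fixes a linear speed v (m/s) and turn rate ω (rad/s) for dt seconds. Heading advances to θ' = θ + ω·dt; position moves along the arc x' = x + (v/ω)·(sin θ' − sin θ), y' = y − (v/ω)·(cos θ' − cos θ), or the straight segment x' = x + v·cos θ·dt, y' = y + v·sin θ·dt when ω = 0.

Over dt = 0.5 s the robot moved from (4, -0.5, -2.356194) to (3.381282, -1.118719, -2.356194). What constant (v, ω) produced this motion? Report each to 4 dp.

Δθ = -2.356194 − -2.356194 = 0.000000
ω = Δθ/dt = 0.000000/0.5 = 0.0000
ω = 0 → v = (Δx·cos θ + Δy·sin θ)/dt = 1.7500

v = 1.7500, ω = 0.0000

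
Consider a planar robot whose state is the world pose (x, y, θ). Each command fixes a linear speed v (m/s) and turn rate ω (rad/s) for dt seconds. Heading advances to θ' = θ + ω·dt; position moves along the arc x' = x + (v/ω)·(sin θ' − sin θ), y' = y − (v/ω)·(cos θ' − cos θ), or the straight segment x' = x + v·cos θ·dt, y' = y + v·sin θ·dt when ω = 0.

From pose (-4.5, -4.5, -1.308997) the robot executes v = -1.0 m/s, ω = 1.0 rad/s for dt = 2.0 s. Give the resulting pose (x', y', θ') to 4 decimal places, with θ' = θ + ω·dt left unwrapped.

(-6.1032, -3.9882, 0.6910)

θ' = -1.3090 + 1.0·2.0 = 0.6910
R = v/ω = -1.0/1.0 = -1.0000
x' = -4.5 + -1.0000·(sin 0.6910 − sin -1.3090) = -6.1032
y' = -4.5 − -1.0000·(cos 0.6910 − cos -1.3090) = -3.9882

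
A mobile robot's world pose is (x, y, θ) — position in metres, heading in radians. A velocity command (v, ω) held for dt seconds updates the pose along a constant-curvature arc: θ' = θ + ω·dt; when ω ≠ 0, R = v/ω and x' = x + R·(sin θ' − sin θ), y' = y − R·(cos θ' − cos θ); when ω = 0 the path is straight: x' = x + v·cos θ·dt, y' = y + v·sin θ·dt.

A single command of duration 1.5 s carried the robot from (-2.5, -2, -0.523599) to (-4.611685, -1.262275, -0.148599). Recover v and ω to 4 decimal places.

Δθ = -0.148599 − -0.523599 = 0.375000
ω = Δθ/dt = 0.375000/1.5 = 0.2500
R = Δx/(sin θ' − sin θ) = -6.0000
v = R·ω = -6.0000·0.2500 = -1.5000

v = -1.5000, ω = 0.2500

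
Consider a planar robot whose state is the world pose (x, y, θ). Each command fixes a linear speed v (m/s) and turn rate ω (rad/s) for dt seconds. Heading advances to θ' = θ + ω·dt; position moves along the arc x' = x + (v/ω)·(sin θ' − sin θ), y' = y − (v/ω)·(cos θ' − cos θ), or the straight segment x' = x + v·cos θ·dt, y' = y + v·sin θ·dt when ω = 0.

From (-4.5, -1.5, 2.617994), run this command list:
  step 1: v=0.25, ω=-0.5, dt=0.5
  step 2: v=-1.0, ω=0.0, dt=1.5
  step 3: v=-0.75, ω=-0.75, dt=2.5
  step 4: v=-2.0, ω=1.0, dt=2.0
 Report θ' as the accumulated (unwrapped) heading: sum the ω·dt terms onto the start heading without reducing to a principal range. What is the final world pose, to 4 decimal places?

step 1: θ'=2.3680 (R=-0.5000) → pose (-4.5994, -1.4247, 2.3680)
step 2: θ'=2.3680 (straight) → pose (-3.5263, -2.4728, 2.3680)
step 3: θ'=0.4930 (R=1.0000) → pose (-3.7517, -4.0691, 0.4930)
step 4: θ'=2.4930 (R=-2.0000) → pose (-4.0133, -7.4248, 2.4930)

(-4.0133, -7.4248, 2.4930)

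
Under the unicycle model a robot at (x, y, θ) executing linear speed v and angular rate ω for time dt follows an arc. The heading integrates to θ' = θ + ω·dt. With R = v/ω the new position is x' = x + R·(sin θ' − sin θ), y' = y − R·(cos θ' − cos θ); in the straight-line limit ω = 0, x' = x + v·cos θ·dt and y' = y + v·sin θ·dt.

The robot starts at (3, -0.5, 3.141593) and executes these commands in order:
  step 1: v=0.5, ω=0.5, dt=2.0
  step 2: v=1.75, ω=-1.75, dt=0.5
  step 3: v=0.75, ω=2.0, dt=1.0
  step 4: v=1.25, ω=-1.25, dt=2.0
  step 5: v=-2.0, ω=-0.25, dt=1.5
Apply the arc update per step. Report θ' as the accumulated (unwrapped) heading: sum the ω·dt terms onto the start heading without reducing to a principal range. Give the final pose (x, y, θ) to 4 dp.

step 1: θ'=4.1416 (R=1.0000) → pose (2.1585, -0.9597, 4.1416)
step 2: θ'=3.2666 (R=-1.0000) → pose (1.4417, -1.4116, 3.2666)
step 3: θ'=5.2666 (R=0.3750) → pose (1.1696, -1.9810, 5.2666)
step 4: θ'=2.7666 (R=-1.0000) → pose (-0.0470, -3.4378, 2.7666)
step 5: θ'=2.3916 (R=8.0000) → pose (2.4760, -5.0283, 2.3916)

(2.4760, -5.0283, 2.3916)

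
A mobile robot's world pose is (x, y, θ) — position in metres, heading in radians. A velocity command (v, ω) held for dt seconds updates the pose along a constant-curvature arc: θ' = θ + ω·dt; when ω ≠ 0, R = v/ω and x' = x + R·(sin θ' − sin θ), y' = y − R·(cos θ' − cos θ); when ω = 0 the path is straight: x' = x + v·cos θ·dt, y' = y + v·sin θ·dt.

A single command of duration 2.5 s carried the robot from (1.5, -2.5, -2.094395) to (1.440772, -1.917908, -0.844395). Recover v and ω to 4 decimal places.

Δθ = -0.844395 − -2.094395 = 1.250000
ω = Δθ/dt = 1.250000/2.5 = 0.5000
R = −Δy/(cos θ' − cos θ) = -0.5000
v = R·ω = -0.5000·0.5000 = -0.2500

v = -0.2500, ω = 0.5000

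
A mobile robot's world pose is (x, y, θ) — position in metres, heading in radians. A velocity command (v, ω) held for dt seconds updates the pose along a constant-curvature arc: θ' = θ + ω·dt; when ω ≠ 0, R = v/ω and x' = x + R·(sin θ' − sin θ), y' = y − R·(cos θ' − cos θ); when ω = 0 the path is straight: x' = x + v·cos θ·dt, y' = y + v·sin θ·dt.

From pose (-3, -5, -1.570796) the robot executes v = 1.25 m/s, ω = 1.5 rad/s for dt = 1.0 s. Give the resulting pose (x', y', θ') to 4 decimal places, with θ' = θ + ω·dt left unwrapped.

(-2.2256, -5.8312, -0.0708)

θ' = -1.5708 + 1.5·1.0 = -0.0708
R = v/ω = 1.25/1.5 = 0.8333
x' = -3 + 0.8333·(sin -0.0708 − sin -1.5708) = -2.2256
y' = -5 − 0.8333·(cos -0.0708 − cos -1.5708) = -5.8312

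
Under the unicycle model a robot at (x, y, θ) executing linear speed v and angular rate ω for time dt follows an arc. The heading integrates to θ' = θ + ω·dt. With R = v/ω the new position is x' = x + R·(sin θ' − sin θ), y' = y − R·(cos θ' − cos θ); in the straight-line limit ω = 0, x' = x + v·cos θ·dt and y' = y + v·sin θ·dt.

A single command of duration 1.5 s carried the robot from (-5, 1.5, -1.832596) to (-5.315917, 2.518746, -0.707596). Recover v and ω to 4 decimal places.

Δθ = -0.707596 − -1.832596 = 1.125000
ω = Δθ/dt = 1.125000/1.5 = 0.7500
R = −Δy/(cos θ' − cos θ) = -1.0000
v = R·ω = -1.0000·0.7500 = -0.7500

v = -0.7500, ω = 0.7500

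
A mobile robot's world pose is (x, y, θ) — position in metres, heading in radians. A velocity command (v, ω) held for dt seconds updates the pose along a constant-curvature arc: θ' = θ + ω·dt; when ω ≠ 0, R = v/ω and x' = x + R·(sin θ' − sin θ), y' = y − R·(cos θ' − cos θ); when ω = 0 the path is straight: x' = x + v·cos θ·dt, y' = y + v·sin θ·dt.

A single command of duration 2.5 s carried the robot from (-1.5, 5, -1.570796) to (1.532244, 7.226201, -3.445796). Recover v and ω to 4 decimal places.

Δθ = -3.445796 − -1.570796 = -1.875000
ω = Δθ/dt = -1.875000/2.5 = -0.7500
R = Δx/(sin θ' − sin θ) = 2.3333
v = R·ω = 2.3333·-0.7500 = -1.7500

v = -1.7500, ω = -0.7500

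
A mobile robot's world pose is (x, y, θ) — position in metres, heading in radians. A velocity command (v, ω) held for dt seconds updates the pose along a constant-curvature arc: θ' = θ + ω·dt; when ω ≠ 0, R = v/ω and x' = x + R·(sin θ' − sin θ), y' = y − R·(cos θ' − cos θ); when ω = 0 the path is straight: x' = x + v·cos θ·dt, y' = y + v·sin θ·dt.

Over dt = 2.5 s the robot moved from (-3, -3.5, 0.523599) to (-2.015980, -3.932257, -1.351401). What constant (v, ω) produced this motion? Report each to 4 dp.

Δθ = -1.351401 − 0.523599 = -1.875000
ω = Δθ/dt = -1.875000/2.5 = -0.7500
R = Δx/(sin θ' − sin θ) = -0.6667
v = R·ω = -0.6667·-0.7500 = 0.5000

v = 0.5000, ω = -0.7500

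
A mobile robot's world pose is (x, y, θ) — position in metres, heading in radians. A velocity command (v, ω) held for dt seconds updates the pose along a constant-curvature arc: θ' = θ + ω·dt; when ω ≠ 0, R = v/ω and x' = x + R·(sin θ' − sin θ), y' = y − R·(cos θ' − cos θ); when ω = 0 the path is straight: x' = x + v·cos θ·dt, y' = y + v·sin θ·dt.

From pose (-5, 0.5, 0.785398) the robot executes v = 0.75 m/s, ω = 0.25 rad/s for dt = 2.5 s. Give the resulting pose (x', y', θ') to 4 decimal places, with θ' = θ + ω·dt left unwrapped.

(-4.1598, 2.1422, 1.4104)

θ' = 0.7854 + 0.25·2.5 = 1.4104
R = v/ω = 0.75/0.25 = 3.0000
x' = -5 + 3.0000·(sin 1.4104 − sin 0.7854) = -4.1598
y' = 0.5 − 3.0000·(cos 1.4104 − cos 0.7854) = 2.1422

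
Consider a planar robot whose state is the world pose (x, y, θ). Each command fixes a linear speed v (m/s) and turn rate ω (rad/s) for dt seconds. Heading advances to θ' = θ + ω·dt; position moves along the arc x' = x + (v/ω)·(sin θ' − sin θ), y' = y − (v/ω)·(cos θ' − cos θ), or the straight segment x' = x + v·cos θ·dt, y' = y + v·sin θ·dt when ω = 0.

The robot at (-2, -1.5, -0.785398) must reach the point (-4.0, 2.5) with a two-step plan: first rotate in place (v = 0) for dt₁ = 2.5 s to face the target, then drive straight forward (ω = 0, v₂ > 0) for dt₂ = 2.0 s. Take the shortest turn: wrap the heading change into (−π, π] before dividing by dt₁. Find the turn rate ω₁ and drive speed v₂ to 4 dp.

ω₁ = 1.1279, v₂ = 2.2361

heading to target = atan2(2.5−-1.5, -4−-2) = 2.0344
Δθ = wrap(2.0344 − -0.7854) = 2.8198; ω₁ = Δθ/dt₁ = 1.1279
distance = √((-4−-2)² + (2.5−-1.5)²) = 4.4721; v₂ = distance/dt₂ = 2.2361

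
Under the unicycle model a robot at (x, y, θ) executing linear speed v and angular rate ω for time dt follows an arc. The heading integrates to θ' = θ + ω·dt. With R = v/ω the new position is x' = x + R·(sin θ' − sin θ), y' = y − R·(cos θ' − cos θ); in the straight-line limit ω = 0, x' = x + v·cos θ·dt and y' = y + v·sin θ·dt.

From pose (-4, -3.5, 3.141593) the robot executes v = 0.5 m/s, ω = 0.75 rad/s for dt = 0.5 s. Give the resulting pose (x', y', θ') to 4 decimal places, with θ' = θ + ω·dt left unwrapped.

θ' = 3.1416 + 0.75·0.5 = 3.5166
R = v/ω = 0.5/0.75 = 0.6667
x' = -4 + 0.6667·(sin 3.5166 − sin 3.1416) = -4.2442
y' = -3.5 − 0.6667·(cos 3.5166 − cos 3.1416) = -3.5463

(-4.2442, -3.5463, 3.5166)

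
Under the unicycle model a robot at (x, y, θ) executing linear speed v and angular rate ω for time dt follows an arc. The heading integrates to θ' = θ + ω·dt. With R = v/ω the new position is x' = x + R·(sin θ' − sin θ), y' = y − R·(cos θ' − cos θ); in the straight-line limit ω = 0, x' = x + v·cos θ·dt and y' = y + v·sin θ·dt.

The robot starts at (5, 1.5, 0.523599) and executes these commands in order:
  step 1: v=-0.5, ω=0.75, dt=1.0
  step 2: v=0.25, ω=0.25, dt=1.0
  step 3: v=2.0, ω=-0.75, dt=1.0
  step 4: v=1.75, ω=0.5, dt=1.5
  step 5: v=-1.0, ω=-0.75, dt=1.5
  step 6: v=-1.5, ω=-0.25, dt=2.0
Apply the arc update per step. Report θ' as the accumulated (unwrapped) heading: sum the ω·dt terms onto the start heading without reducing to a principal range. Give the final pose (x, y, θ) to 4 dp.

(2.8392, 3.8788, -0.1014)

step 1: θ'=1.2736 (R=-0.6667) → pose (4.6959, 1.1179, 1.2736)
step 2: θ'=1.5236 (R=1.0000) → pose (4.7386, 1.3635, 1.5236)
step 3: θ'=0.7736 (R=-2.6667) → pose (5.5391, 3.1455, 0.7736)
step 4: θ'=1.5236 (R=3.5000) → pose (6.5897, 5.4842, 1.5236)
step 5: θ'=0.3986 (R=1.3333) → pose (5.7753, 4.3183, 0.3986)
step 6: θ'=-0.1014 (R=6.0000) → pose (2.8392, 3.8788, -0.1014)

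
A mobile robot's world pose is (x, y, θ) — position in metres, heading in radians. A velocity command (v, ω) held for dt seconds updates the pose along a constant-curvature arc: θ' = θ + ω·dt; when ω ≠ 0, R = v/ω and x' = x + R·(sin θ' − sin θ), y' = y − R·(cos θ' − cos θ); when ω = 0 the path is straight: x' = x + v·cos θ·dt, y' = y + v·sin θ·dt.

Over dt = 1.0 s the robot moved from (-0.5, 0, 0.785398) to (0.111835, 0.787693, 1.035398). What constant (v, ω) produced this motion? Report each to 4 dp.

v = 1.0000, ω = 0.2500

Δθ = 1.035398 − 0.785398 = 0.250000
ω = Δθ/dt = 0.250000/1.0 = 0.2500
R = −Δy/(cos θ' − cos θ) = 4.0000
v = R·ω = 4.0000·0.2500 = 1.0000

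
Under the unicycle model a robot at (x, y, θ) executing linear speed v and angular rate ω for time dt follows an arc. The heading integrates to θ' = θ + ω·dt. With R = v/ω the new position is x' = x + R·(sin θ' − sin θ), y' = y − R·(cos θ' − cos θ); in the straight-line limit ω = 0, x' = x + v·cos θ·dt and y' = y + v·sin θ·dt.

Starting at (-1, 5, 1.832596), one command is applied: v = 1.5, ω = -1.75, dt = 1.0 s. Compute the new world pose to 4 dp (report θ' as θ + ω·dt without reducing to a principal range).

(-0.2428, 6.0761, 0.0826)

θ' = 1.8326 + -1.75·1.0 = 0.0826
R = v/ω = 1.5/-1.75 = -0.8571
x' = -1 + -0.8571·(sin 0.0826 − sin 1.8326) = -0.2428
y' = 5 − -0.8571·(cos 0.0826 − cos 1.8326) = 6.0761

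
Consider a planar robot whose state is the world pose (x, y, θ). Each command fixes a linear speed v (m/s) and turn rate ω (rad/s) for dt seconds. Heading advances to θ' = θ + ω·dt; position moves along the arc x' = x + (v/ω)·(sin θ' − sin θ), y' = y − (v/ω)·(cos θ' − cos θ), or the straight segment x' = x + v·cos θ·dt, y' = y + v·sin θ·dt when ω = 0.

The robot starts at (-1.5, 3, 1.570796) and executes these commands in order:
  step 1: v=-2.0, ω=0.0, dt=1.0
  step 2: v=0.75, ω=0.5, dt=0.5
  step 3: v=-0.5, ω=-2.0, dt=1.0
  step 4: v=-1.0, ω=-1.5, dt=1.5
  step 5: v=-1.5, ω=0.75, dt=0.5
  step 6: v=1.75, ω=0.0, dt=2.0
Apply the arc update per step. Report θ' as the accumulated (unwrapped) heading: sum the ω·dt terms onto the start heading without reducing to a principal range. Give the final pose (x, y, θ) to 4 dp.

step 1: θ'=1.5708 (straight) → pose (-1.5000, 1.0000, 1.5708)
step 2: θ'=1.8208 (R=1.5000) → pose (-1.5466, 1.3711, 1.8208)
step 3: θ'=-0.1792 (R=0.2500) → pose (-1.8334, 1.0633, -0.1792)
step 4: θ'=-2.4292 (R=0.6667) → pose (-2.1504, 2.2238, -2.4292)
step 5: θ'=-2.0542 (R=-2.0000) → pose (-1.6868, 2.8078, -2.0542)
step 6: θ'=-2.0542 (straight) → pose (-3.3136, -0.2912, -2.0542)

(-3.3136, -0.2912, -2.0542)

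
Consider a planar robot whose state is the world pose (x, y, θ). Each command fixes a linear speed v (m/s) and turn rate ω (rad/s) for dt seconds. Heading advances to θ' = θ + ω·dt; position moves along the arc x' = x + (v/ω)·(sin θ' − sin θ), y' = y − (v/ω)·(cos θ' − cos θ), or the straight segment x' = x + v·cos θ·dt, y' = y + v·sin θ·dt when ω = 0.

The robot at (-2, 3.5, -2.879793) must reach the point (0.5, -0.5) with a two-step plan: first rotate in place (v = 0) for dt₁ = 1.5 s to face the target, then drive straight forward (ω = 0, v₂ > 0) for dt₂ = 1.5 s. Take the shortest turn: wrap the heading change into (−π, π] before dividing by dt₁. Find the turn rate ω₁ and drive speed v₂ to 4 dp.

heading to target = atan2(-0.5−3.5, 0.5−-2) = -1.0122
Δθ = wrap(-1.0122 − -2.8798) = 1.8676; ω₁ = Δθ/dt₁ = 1.2451
distance = √((0.5−-2)² + (-0.5−3.5)²) = 4.7170; v₂ = distance/dt₂ = 3.1447

ω₁ = 1.2451, v₂ = 3.1447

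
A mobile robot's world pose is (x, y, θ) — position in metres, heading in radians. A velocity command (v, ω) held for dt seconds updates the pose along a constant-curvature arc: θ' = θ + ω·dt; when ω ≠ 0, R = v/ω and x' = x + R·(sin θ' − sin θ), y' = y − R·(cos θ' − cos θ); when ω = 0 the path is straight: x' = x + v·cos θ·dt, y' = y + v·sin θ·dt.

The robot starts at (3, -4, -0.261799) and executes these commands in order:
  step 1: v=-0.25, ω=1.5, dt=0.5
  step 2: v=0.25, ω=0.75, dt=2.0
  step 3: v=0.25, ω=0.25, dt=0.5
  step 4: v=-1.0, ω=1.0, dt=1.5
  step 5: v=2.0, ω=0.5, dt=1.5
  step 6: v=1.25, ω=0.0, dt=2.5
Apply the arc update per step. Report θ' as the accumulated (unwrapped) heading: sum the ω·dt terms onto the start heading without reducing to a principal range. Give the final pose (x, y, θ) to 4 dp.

(1.2697, -8.9793, 4.3632)

step 1: θ'=0.4882 (R=-0.1667) → pose (2.8787, -4.0138, 0.4882)
step 2: θ'=1.9882 (R=0.3333) → pose (3.0271, -3.5843, 1.9882)
step 3: θ'=2.1132 (R=1.0000) → pose (2.9694, -3.4735, 2.1132)
step 4: θ'=3.6132 (R=-1.0000) → pose (4.2802, -3.8481, 3.6132)
step 5: θ'=4.3632 (R=4.0000) → pose (2.3388, -6.0429, 4.3632)
step 6: θ'=4.3632 (straight) → pose (1.2697, -8.9793, 4.3632)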